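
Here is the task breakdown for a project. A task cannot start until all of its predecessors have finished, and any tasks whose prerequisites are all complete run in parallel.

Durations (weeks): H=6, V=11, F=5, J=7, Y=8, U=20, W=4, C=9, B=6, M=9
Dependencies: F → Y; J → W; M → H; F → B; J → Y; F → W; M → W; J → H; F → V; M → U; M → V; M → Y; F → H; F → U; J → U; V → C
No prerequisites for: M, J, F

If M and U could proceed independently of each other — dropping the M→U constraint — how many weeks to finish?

Original critical path: M→U = 9+20 = 29 ⇒ 29 weeks.
Without M→U, U's earliest start moves from 9 to 7.
The longest chain is now M→V→C = 9+11+9 = 29, so the schedule takes 29 weeks.

29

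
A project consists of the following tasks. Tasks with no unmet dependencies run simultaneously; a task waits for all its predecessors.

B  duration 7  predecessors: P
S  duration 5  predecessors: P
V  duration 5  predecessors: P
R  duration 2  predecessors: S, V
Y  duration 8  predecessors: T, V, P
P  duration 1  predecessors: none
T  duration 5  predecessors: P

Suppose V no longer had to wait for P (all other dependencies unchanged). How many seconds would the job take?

Before: longest chain P→T→Y = 1+5+8 = 14, finish 14.
Without P→V, V's earliest start moves from 1 to 0.
After: P→T→Y = 1+5+8 = 14 → 14 seconds.

14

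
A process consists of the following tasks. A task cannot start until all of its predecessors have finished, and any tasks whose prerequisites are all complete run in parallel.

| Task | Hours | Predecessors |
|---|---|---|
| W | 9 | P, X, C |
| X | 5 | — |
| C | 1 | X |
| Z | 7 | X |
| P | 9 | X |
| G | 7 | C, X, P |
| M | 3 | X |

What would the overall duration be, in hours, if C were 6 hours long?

23

Baseline: X→P→W = 5+9+9 = 23 → 23 hours.
C is off the critical path — its longest chain is 15 hours, giving 8 of slack.
No other chain overtakes it, so the finish is 23 hours.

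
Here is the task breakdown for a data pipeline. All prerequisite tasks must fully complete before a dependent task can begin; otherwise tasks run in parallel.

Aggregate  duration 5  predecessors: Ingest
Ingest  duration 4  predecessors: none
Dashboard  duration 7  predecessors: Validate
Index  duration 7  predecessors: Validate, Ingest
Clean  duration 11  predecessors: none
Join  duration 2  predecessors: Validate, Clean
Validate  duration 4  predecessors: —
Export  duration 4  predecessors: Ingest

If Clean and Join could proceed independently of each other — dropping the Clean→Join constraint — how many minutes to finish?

Before: longest chain Clean→Join = 11+2 = 13, finish 13.
Without Clean→Join, Join's earliest start moves from 11 to 4.
The longest chain is now Ingest→Index = 4+7 = 11, so the project takes 11 minutes.

11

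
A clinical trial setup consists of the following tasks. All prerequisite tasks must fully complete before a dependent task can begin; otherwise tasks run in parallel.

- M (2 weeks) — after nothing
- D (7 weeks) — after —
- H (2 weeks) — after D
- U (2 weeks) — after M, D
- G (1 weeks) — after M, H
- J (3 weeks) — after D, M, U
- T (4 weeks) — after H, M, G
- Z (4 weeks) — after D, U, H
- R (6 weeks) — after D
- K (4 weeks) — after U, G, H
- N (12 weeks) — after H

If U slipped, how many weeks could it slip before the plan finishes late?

8

The longest chain is D→H→N = 7+2+12 = 21; overall finish 21 weeks.
Longest path through U: 13 weeks (earliest finish 9, latest finish 17).
So U can slip 17 − 9 = 8 weeks.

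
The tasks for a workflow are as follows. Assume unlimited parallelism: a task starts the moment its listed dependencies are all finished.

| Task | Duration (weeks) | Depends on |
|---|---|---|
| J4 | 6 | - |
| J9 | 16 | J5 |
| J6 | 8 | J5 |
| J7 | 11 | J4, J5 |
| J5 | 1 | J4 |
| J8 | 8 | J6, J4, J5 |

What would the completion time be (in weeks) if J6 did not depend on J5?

Original critical path: J4→J5→J6→J8 = 6+1+8+8 = 23 ⇒ 23 weeks.
Without J5→J6, J6's earliest start moves from 7 to 0.
After: J4→J5→J9 = 6+1+16 = 23 → 23 weeks.

23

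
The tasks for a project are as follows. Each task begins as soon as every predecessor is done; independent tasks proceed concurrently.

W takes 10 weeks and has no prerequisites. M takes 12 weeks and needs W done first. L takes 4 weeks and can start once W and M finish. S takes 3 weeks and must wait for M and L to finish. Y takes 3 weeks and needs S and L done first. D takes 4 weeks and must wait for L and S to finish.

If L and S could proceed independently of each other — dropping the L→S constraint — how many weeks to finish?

Before: longest chain W→M→L→S→D = 10+12+4+3+4 = 33, finish 33.
Without L→S, S's earliest start moves from 26 to 22.
After: W→M→L→D = 10+12+4+4 = 30 → 30 weeks.

30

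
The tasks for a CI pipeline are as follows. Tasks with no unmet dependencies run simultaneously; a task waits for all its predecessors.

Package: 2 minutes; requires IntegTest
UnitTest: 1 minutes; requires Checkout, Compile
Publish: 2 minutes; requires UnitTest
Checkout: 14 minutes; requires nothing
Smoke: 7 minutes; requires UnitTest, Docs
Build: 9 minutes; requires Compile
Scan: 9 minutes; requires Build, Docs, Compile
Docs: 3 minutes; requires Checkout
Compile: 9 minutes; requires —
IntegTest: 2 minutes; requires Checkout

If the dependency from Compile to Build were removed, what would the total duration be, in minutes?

Before: longest chain Compile→Build→Scan = 9+9+9 = 27, finish 27.
Without Compile→Build, Build's earliest start moves from 9 to 0.
New critical path: Checkout→Docs→Scan = 14+3+9 = 26 ⇒ 26 minutes.

26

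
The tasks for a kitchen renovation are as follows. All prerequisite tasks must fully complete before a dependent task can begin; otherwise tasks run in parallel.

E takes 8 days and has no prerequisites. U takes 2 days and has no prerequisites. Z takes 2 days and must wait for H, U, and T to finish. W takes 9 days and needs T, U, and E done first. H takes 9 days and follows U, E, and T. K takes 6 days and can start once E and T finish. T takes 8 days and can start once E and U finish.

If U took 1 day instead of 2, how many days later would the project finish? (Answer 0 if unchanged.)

As given, the longest chain is E→T→H→Z = 8+8+9+2 = 27, so the finish is 27 days.
U is off the critical path — its longest chain is 21 days, giving 6 of slack.
No other chain overtakes it, so the finish is 27 days.
Change in finish: 27 − 27 = +0 days.

0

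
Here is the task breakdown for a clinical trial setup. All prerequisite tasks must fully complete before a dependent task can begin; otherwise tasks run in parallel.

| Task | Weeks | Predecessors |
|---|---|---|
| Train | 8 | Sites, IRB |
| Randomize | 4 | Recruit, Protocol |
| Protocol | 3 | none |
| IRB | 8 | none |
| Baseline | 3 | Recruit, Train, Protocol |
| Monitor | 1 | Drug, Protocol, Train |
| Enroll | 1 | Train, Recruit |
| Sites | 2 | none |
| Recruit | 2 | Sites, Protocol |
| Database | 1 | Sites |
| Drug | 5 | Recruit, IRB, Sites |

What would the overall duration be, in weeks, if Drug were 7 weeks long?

Actual critical path: IRB→Train→Baseline = 8+8+3 = 19 ⇒ 19 weeks.
Drug is off the critical path — its longest chain is 14 weeks, giving 5 of slack.
That remains the longest chain; total 19 weeks.

19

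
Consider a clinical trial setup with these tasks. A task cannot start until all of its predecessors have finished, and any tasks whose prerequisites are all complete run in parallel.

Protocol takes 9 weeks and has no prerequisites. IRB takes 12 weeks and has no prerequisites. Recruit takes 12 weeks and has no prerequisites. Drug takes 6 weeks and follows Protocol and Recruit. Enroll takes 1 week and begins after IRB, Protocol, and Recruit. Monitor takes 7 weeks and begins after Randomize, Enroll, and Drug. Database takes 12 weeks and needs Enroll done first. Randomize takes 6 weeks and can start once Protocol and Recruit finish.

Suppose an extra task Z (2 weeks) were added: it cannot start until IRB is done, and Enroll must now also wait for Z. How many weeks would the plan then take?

Originally the plan takes 25 weeks.
With Z inserted, Enroll now waits for max(IRB, Protocol, Recruit, Z).
New critical path: IRB→Z→Enroll→Database = 12+2+1+12 = 27 ⇒ 27 weeks.

27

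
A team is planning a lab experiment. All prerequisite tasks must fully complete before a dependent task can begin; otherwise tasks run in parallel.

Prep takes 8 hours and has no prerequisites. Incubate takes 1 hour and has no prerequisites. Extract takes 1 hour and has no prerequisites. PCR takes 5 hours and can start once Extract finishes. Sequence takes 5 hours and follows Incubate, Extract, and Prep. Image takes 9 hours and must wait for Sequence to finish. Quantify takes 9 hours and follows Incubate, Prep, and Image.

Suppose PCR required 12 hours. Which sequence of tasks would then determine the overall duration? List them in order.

Prep, Sequence, Image, Quantify

As given, the longest chain is Prep→Sequence→Image→Quantify = 8+5+9+9 = 31, so the finish is 31 hours.
PCR is off the critical path — its longest chain is 6 hours, giving 25 of slack.
That remains the longest chain; total 31 hours.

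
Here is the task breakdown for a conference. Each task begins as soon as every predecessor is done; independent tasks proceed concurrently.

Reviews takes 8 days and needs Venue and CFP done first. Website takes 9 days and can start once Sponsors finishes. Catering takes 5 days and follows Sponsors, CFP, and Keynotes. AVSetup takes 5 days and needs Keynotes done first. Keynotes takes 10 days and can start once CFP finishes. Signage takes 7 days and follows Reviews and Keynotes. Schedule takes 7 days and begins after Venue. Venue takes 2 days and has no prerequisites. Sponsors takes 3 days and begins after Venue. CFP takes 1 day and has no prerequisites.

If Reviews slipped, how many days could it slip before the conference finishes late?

1

CFP→Keynotes→Signage = 1+10+7 = 18 sets the makespan at 18 days.
The longest chain containing Reviews totals 17 days.
Float = 18 − 17 = 1.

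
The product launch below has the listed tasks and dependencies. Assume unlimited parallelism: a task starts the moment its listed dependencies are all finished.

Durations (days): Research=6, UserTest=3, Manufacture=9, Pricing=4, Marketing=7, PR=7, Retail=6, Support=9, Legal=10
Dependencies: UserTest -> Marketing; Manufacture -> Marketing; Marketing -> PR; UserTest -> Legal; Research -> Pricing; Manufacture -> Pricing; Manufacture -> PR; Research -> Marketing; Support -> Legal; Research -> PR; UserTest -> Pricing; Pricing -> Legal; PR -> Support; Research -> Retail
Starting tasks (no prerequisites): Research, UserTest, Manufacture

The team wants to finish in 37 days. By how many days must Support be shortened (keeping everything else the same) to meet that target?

5

Current finish: 42 days; target: 37.
Support is on every critical path, so each day cut from Support cuts the finish by one (this holds down to a finish of 34).
Need 42 − 37 = 5 days off Support → Support becomes 4 days, finish becomes 37.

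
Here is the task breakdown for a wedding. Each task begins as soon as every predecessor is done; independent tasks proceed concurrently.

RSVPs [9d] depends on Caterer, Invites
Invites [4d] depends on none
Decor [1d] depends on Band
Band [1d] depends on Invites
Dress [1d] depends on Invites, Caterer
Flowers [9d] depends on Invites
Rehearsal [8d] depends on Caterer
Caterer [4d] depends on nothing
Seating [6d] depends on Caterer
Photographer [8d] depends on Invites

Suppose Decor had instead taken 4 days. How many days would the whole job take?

13

Critical path before the change: Caterer→RSVPs = 4+9 = 13 giving 13 days.
Decor is off the critical path — its longest chain is 6 days, giving 7 of slack.
The critical path is still Caterer→RSVPs; finish is now 13 days.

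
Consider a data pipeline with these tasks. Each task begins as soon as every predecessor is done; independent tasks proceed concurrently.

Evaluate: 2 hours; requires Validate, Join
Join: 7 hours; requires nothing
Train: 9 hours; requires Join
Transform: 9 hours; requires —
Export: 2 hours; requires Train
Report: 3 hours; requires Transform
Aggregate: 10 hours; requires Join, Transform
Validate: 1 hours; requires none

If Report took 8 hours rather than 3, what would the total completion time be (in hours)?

19

Critical path before the change: Transform→Aggregate = 9+10 = 19 giving 19 hours.
Report is off the critical path — its longest chain is 12 hours, giving 7 of slack.
No other chain overtakes it, so the finish is 19 hours.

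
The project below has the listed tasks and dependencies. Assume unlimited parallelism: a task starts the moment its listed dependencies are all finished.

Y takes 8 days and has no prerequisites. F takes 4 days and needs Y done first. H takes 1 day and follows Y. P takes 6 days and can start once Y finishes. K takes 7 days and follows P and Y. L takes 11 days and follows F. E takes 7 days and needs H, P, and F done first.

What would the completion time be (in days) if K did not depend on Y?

Before: longest chain Y→F→L = 8+4+11 = 23, finish 23.
Dropping Y→K doesn't change K's earliest start (14); another predecessor still binds.
After: Y→F→L = 8+4+11 = 23 → 23 days.

23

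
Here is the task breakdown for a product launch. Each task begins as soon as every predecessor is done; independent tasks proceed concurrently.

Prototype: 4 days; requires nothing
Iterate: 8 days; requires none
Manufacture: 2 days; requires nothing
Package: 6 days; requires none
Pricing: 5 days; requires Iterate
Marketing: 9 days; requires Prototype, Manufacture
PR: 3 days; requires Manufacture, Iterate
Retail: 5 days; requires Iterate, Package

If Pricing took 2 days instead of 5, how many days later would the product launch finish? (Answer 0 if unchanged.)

0

The binding path is Iterate→Pricing = 8+5 = 13; finish at 13 days.
Pricing lies on that path, so at 2 days the path becomes 10 days.
New critical path: Prototype→Marketing = 4+9 = 13 ⇒ 13 days.
Change in finish: 13 − 13 = +0 days.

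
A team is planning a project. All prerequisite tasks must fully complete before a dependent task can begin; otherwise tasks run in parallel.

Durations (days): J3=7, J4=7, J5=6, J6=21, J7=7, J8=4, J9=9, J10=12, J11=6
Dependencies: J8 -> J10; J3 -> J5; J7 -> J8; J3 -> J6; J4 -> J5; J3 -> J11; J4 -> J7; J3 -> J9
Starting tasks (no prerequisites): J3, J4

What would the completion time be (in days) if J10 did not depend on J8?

Before: longest chain J4→J7→J8→J10 = 7+7+4+12 = 30, finish 30.
Without J8→J10, J10's earliest start moves from 18 to 0.
After: J3→J6 = 7+21 = 28 → 28 days.

28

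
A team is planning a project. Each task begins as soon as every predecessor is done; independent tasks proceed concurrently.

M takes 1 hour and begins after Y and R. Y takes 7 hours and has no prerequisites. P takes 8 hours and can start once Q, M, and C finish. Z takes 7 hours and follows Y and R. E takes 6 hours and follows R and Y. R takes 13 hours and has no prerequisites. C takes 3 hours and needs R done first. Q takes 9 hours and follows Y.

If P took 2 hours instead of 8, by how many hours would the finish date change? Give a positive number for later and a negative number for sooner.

-4

Baseline: R→C→P = 13+3+8 = 24 → 24 hours.
P is on the critical path; changing it to 2 makes that path 18 hours.
Now R→Z = 13+7 = 20 is longest, so the finish becomes 20 hours.
Change in finish: 20 − 24 = -4 hours.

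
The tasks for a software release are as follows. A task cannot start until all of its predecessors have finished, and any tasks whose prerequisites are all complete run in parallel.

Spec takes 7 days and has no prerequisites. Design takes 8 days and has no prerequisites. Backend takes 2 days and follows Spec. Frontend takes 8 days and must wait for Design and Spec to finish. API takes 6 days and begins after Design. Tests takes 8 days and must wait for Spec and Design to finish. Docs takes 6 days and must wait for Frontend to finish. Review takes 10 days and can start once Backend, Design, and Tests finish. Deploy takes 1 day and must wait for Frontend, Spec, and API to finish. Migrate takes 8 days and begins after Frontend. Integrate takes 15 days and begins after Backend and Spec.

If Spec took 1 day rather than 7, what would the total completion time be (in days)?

26

The binding path is Design→Tests→Review = 8+8+10 = 26; finish at 26 days.
Spec is off the critical path — its longest chain is 25 days, giving 1 of slack.
No other chain overtakes it, so the finish is 26 days.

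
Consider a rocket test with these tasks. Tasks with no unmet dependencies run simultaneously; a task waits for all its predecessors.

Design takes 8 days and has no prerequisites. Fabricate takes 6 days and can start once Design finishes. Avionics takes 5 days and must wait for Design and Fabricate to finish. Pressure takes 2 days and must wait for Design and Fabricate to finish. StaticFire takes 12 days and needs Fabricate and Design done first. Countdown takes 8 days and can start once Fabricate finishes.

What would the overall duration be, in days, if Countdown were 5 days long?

The binding path is Design→Fabricate→StaticFire = 8+6+12 = 26; finish at 26 days.
The longest path through Countdown is only 22 days, so Countdown has float 4.
That remains the longest chain; total 26 days.

26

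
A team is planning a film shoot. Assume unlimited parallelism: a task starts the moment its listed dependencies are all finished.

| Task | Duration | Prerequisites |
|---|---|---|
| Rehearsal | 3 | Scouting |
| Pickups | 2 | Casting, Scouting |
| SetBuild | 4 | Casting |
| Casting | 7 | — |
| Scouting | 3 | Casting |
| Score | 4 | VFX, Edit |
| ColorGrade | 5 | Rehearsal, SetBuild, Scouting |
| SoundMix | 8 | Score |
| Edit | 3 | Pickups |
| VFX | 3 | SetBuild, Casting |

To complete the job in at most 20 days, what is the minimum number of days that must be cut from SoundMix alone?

7

Current finish: 27 days; target: 20.
SoundMix is on every critical path, so each day cut from SoundMix cuts the finish by one (this holds down to a finish of 20).
Need 27 − 20 = 7 days off SoundMix → SoundMix becomes 1 day, finish becomes 20.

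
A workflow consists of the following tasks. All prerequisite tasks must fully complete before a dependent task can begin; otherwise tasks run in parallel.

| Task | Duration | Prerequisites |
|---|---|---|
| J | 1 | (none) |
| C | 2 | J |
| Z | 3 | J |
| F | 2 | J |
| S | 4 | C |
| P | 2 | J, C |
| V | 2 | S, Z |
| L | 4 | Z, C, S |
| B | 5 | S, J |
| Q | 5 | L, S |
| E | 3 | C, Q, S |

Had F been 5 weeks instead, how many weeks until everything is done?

Baseline: J→C→S→L→Q→E = 1+2+4+4+5+3 = 19 → 19 weeks.
The longest path through F is only 3 weeks, so F has float 16.
That remains the longest chain; total 19 weeks.

19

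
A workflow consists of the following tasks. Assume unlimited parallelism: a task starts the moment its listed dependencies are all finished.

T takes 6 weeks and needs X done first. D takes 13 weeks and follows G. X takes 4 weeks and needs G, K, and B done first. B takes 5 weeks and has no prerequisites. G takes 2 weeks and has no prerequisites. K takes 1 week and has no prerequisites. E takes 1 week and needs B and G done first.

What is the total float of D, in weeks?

0

The longest chain is B→X→T = 5+4+6 = 15; overall finish 15 weeks.
The longest chain containing D totals 15 weeks.
Slack of D = 2 − 2 = 0 weeks.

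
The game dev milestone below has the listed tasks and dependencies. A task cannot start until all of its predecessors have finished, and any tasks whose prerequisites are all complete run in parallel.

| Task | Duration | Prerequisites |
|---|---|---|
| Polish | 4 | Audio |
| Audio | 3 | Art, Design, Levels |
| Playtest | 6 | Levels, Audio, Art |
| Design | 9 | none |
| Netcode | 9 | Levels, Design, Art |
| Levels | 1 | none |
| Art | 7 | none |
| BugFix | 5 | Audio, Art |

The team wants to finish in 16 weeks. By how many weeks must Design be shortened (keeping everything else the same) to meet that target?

2

Current finish: 18 weeks; target: 16.
Design is on every critical path, so each week cut from Design cuts the finish by one (this holds down to a finish of 16).
Need 18 − 16 = 2 weeks off Design → Design becomes 7 weeks, finish becomes 16.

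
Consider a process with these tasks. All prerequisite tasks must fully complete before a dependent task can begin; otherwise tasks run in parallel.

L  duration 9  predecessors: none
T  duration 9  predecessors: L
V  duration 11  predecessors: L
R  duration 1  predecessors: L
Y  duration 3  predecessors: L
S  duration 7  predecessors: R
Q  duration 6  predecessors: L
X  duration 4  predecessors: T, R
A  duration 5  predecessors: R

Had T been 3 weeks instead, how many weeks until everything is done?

Critical path before the change: L→T→X = 9+9+4 = 22 giving 22 weeks.
T lies on that path, so at 3 weeks the path becomes 16 weeks.
New critical path: L→V = 9+11 = 20 ⇒ 20 weeks.

20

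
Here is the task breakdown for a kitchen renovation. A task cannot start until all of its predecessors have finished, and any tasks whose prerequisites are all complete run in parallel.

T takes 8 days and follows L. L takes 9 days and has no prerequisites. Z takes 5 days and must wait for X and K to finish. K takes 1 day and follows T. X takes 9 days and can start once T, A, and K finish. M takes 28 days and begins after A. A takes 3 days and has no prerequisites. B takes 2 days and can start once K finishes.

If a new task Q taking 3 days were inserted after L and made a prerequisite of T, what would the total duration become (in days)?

35

Originally the project takes 32 days.
With Q inserted, T now waits for max(L, Q).
New critical path: L→Q→T→K→X→Z = 9+3+8+1+9+5 = 35 ⇒ 35 days.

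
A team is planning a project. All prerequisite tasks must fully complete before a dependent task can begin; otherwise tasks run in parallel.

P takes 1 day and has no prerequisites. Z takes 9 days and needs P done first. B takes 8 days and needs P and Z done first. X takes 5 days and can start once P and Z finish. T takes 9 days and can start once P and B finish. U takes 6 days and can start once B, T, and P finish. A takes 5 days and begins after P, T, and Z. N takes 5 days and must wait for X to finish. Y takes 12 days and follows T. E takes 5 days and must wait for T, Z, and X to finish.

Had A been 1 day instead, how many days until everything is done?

39

Actual critical path: P→Z→B→T→Y = 1+9+8+9+12 = 39 ⇒ 39 days.
A is off the critical path — its longest chain is 32 days, giving 7 of slack.
That remains the longest chain; total 39 days.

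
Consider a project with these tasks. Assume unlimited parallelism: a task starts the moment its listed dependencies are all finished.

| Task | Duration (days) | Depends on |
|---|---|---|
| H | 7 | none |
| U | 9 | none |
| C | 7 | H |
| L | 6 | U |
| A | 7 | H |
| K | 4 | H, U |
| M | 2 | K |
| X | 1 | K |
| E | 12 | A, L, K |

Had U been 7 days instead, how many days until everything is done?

Actual critical path: U→L→E = 9+6+12 = 27 ⇒ 27 days.
U is on the critical path; changing it to 7 makes that path 25 days.
The binding chain switches to H→A→E = 7+7+12 = 26; finish 26 days.

26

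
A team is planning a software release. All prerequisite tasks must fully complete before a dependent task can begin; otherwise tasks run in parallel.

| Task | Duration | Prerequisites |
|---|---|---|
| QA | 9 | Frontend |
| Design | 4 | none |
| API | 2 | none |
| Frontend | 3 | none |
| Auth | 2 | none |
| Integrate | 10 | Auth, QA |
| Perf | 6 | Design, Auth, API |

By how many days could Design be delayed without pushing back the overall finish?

Critical path: Frontend→QA→Integrate = 3+9+10 = 22, so the finish is 22 days.
Longest path through Design: 10 days (earliest finish 4, latest finish 16).
Slack of Design = 12 − 0 = 12 days.

12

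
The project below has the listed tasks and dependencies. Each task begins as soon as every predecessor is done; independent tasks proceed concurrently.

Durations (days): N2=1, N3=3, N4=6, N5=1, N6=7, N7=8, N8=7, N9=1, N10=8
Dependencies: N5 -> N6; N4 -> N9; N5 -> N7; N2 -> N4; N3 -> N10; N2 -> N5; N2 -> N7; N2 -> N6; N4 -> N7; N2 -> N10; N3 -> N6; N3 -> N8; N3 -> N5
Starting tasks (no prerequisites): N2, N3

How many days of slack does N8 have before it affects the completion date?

5

N2→N4→N7 = 1+6+8 = 15 sets the makespan at 15 days.
N8 finishes as early as 10 and must finish by 15.
Float = 15 − 10 = 5.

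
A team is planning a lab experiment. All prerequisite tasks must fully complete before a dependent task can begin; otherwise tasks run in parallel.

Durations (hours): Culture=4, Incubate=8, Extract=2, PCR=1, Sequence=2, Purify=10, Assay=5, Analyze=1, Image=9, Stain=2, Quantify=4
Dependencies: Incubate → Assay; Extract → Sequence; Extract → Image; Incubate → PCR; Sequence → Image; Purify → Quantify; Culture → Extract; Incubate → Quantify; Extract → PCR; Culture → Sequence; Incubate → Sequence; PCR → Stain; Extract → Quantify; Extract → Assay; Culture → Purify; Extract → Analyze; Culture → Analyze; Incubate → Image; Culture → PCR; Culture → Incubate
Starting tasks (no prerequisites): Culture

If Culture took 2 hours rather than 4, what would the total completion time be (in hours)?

21

As given, the longest chain is Culture→Incubate→Sequence→Image = 4+8+2+9 = 23, so the finish is 23 hours.
Culture is on the critical path; changing it to 2 makes that path 21 hours.
That remains the longest chain; total 21 hours.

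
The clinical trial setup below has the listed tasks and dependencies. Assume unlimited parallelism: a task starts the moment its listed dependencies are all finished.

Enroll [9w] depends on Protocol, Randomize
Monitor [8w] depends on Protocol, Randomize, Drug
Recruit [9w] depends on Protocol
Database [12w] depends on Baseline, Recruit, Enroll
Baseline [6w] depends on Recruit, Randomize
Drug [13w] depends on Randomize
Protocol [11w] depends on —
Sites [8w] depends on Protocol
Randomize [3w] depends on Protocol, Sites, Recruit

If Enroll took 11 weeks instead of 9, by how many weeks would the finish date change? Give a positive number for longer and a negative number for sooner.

Baseline: Protocol→Recruit→Randomize→Enroll→Database = 11+9+3+9+12 = 44 → 44 weeks.
Enroll lies on that path, so at 11 weeks the path becomes 46 weeks.
The critical path is still Protocol→Recruit→Randomize→Enroll→Database; finish is now 46 weeks.
Change in finish: 46 − 44 = +2 weeks.

2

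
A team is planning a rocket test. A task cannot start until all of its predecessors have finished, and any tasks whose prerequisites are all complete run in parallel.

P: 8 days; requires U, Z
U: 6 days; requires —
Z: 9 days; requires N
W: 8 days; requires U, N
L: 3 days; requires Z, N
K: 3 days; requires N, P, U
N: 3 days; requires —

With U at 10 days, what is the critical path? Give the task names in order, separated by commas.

N, Z, P, K

Baseline: N→Z→P→K = 3+9+8+3 = 23 → 23 days.
U is off the critical path — its longest chain is 17 days, giving 6 of slack.
That remains the longest chain; total 23 days.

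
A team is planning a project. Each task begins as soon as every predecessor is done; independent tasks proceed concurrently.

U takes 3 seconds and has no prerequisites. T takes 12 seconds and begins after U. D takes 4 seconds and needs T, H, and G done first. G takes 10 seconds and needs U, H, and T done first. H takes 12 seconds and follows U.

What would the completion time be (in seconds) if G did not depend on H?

29

Before: longest chain U→H→G→D = 3+12+10+4 = 29, finish 29.
Dropping H→G doesn't change G's earliest start (15); another predecessor still binds.
New critical path: U→T→G→D = 3+12+10+4 = 29 ⇒ 29 seconds.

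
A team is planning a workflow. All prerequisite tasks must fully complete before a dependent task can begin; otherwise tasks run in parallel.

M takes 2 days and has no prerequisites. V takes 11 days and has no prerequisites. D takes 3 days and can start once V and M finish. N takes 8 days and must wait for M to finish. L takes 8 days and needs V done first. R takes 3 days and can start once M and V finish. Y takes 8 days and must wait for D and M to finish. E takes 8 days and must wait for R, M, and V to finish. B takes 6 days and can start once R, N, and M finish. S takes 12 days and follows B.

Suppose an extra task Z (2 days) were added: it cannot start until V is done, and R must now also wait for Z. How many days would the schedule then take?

Originally the schedule takes 32 days.
With Z inserted, R now waits for max(M, V, Z).
New critical path: V→Z→R→B→S = 11+2+3+6+12 = 34 ⇒ 34 days.

34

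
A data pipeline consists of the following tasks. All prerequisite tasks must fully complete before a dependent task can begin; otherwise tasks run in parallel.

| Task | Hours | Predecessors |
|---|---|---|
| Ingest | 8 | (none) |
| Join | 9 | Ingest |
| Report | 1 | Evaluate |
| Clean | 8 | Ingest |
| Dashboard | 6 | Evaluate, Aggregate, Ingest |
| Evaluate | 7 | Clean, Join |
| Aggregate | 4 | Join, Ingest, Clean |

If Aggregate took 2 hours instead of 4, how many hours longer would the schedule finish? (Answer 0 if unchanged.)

0

Actual critical path: Ingest→Join→Evaluate→Dashboard = 8+9+7+6 = 30 ⇒ 30 hours.
The longest path through Aggregate is only 27 hours, so Aggregate has float 3.
No other chain overtakes it, so the finish is 30 hours.
Change in finish: 30 − 30 = +0 hours.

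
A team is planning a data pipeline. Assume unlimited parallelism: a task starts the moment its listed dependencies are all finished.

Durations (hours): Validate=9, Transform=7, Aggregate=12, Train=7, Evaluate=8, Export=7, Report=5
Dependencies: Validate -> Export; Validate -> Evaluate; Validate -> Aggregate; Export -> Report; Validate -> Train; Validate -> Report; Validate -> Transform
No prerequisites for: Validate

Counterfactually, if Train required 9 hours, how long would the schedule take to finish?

Critical path before the change: Validate→Aggregate = 9+12 = 21 giving 21 hours.
Train has 5 hours of float (longest path through it is 16).
That remains the longest chain; total 21 hours.

21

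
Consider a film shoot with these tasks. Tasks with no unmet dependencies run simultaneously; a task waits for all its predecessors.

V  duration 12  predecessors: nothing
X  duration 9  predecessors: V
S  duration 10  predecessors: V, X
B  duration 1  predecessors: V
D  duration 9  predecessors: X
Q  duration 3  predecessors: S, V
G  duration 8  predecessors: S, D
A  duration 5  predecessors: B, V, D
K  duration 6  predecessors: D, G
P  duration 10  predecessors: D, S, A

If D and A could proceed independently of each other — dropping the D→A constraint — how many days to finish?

45

Original critical path: V→X→S→G→K = 12+9+10+8+6 = 45 ⇒ 45 days.
Without D→A, A's earliest start moves from 30 to 13.
After: V→X→S→G→K = 12+9+10+8+6 = 45 → 45 days.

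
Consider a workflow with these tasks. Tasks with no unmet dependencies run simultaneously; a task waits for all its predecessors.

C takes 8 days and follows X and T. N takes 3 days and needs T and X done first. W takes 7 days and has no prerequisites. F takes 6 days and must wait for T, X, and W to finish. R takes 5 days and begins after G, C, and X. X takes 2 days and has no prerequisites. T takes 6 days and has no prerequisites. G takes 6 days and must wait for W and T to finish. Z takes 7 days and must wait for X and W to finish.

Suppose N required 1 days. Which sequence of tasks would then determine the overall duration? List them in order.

T, C, R

As given, the longest chain is T→C→R = 6+8+5 = 19, so the finish is 19 days.
N has 10 days of float (longest path through it is 9).
The critical path is still T→C→R; finish is now 19 days.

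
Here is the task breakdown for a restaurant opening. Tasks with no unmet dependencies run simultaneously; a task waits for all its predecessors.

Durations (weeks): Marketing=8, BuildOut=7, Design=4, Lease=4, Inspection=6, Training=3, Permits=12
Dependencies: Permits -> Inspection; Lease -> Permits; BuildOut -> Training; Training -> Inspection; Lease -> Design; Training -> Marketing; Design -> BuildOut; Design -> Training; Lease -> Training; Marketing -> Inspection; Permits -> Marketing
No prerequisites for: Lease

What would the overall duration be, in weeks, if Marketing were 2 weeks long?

26

Actual critical path: Lease→Design→BuildOut→Training→Marketing→Inspection = 4+4+7+3+8+6 = 32 ⇒ 32 weeks.
Since Marketing is critical, the -6 change carries straight to that chain (now 26 weeks).
The critical path is still Lease→Design→BuildOut→Training→Marketing→Inspection; finish is now 26 weeks.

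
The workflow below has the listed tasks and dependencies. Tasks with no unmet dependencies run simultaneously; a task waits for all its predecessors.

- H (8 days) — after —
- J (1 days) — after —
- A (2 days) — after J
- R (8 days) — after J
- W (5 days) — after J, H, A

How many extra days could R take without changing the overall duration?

4

The longest chain is H→W = 8+5 = 13; overall finish 13 days.
Longest path through R: 9 days (earliest finish 9, latest finish 13).
So R can slip 13 − 9 = 4 days.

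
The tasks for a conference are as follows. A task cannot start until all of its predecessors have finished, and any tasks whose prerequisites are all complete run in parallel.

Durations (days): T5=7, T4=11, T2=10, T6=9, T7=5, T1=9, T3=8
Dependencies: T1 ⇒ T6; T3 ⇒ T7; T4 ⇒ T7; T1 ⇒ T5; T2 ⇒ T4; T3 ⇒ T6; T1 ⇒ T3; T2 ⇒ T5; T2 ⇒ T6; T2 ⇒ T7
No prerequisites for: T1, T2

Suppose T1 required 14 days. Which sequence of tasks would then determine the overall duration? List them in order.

T1, T3, T6

As given, the longest chain is T1→T3→T6 = 9+8+9 = 26, so the finish is 26 days.
T1 lies on that path, so at 14 days the path becomes 31 days.
The critical path is still T1→T3→T6; finish is now 31 days.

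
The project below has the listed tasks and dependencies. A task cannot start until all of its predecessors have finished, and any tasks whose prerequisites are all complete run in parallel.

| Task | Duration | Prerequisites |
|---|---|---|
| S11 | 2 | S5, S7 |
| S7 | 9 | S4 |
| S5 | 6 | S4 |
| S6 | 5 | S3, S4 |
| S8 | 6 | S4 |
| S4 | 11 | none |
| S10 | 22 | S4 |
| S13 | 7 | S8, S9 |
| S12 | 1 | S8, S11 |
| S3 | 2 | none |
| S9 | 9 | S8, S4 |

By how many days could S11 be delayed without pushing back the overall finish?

10

Critical path: S4→S8→S9→S13 = 11+6+9+7 = 33, so the finish is 33 days.
Longest path through S11: 23 days (earliest finish 22, latest finish 32).
Float = 33 − 23 = 10.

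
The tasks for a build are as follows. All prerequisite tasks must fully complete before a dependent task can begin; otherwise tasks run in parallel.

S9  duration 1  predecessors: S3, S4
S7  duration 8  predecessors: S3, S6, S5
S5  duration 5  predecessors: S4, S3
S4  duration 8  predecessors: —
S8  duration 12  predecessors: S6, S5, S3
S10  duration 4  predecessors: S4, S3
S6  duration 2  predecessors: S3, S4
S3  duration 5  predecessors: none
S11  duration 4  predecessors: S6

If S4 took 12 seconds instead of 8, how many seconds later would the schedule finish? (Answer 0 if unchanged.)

4

As given, the longest chain is S4→S5→S8 = 8+5+12 = 25, so the finish is 25 seconds.
S4 is on the critical path; changing it to 12 makes that path 29 seconds.
No other chain overtakes it, so the finish is 29 seconds.
Change in finish: 29 − 25 = +4 seconds.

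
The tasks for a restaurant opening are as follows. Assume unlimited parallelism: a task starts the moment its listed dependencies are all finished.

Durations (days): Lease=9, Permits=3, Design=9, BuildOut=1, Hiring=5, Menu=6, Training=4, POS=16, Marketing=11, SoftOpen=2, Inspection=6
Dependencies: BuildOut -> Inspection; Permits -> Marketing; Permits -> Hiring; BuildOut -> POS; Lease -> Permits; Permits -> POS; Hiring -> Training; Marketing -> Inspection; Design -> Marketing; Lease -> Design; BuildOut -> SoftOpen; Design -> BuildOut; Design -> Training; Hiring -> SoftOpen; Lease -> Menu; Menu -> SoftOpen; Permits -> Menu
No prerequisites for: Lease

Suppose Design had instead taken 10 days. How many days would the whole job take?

Critical path before the change: Lease→Design→BuildOut→POS = 9+9+1+16 = 35 giving 35 days.
Design is on the critical path; changing it to 10 makes that path 36 days.
The critical path is still Lease→Design→BuildOut→POS; finish is now 36 days.

36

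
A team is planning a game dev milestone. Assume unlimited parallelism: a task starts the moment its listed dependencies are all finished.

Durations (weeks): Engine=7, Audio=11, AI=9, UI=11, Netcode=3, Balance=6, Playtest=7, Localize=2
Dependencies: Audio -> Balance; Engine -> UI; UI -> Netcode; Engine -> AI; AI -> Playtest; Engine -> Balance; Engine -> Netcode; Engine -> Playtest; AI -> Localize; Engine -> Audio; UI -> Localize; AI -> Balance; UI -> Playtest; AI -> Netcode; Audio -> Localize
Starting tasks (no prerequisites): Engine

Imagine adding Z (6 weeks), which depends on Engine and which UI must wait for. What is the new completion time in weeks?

31

Originally the game dev milestone takes 25 weeks.
With Z inserted, UI now waits for max(Engine, Z).
New critical path: Engine→Z→UI→Playtest = 7+6+11+7 = 31 ⇒ 31 weeks.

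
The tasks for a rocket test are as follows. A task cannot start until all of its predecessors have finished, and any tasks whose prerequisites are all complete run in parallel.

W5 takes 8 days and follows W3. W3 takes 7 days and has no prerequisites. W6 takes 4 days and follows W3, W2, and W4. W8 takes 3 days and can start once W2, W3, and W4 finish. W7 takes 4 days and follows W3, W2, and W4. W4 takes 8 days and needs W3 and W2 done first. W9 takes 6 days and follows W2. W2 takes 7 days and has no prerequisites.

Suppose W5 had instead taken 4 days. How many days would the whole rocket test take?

The binding path is W2→W4→W6 = 7+8+4 = 19; finish at 19 days.
W5 has 4 days of float (longest path through it is 15).
The critical path is still W2→W4→W6; finish is now 19 days.

19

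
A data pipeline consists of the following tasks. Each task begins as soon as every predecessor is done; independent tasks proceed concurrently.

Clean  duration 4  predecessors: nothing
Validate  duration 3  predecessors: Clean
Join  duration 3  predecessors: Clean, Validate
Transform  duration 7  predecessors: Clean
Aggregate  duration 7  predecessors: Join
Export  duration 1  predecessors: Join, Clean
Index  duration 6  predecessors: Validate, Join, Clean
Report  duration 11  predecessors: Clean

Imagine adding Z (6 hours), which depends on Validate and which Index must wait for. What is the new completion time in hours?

Originally the schedule takes 17 hours.
With Z inserted, Index now waits for max(Validate, Join, Clean, Z).
New critical path: Clean→Validate→Z→Index = 4+3+6+6 = 19 ⇒ 19 hours.

19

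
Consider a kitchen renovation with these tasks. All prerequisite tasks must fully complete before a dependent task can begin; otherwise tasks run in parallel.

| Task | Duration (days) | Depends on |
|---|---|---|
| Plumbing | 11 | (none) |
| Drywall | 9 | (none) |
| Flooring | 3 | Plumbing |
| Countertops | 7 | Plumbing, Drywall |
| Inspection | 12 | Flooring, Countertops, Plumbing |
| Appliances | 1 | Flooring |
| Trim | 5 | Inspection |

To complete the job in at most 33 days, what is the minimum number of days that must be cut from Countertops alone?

2

Current finish: 35 days; target: 33.
Countertops is on every critical path, so each day cut from Countertops cuts the finish by one (this holds down to a finish of 31).
Need 35 − 33 = 2 days off Countertops → Countertops becomes 5 days, finish becomes 33.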